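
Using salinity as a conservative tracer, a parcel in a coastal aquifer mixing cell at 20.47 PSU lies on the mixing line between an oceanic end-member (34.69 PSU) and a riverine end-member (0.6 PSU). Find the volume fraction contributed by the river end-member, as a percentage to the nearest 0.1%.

Let f be the freshwater fraction. Salt balance per unit volume:
f×0.6 + (1−f)×34.69 = 20.47
f = (34.69 − 20.47) / (34.69 − 0.6) = 14.22/34.09 = 0.4171

41.7%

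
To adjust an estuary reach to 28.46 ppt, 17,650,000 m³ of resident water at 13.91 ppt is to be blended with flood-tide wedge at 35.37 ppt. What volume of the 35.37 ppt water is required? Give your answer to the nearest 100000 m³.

Salt balance: 17,650,000×13.91 + V×35.37 = (17,650,000+V)×28.46
245,511,500 + 35.37V = 502,319,000 + 28.46V
256,807,500 = 6.91V
V = 37,164,616.5 m³

37200000 m³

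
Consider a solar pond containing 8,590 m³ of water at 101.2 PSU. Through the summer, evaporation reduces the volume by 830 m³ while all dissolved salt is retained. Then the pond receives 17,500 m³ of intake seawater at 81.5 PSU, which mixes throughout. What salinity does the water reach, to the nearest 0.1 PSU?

After evaporation: salt = 8,590×101.2 = 869,308; volume = 8,590 − 830 = 7,760 m³
After mixing: salt = 869,308 + 17,500×81.5 = 2,295,558; volume = 7,760 + 17,500 = 25,260 m³
S = 2,295,558 / 25,260 = 90.8772 PSU

90.9 PSU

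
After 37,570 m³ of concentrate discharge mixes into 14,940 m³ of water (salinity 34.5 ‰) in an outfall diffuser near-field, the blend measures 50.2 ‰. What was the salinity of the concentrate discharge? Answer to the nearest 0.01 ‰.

56.44 ‰

Salt balance: 14,940×34.5 + 37,570×S = 52,510×50.2
515,430 + 37,570·S = 2,636,002
S = (2,636,002 − 515,430) / 37,570 = 56.4432 ‰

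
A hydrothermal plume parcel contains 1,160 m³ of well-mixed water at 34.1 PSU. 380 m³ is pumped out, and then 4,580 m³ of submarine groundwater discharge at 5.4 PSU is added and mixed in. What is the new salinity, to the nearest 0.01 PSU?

Remaining after removal: 780 m³ at 34.1 PSU (salt = 26,598)
After addition: salt = 26,598 + 4,580×5.4 = 51,330; volume = 5,360 m³
S = 51,330 / 5,360 = 9.5765 PSU

9.58 PSU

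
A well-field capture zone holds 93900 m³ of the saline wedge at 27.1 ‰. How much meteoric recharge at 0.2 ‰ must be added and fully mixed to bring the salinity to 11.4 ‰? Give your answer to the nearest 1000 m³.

132000 m³

Salt balance: 93,900×27.1 + V×0.2 = (93,900+V)×11.4
2,544,690 + 0.2V = 1,070,460 + 11.4V
1,474,230 = 11.2V
V = 131,627.68 m³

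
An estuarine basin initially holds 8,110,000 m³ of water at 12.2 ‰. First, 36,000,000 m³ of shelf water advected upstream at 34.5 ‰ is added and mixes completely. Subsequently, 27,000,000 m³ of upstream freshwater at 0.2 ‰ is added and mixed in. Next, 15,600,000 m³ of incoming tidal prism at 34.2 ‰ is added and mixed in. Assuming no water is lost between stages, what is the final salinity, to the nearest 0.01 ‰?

21.68 ‰

Mass of salt is conserved:
Initial salt = 8,110,000×12.2 = 98,942,000
After stage 1: salt = 98,942,000 + 36,000,000×34.5 = 1,340,942,000; volume = 44,110,000 m³; S = 30.4 ‰
After stage 2: salt = 1,340,942,000 + 27,000,000×0.2 = 1,346,342,000; volume = 71,110,000 m³; S = 18.933 ‰
After stage 3: salt = 1,346,342,000 + 15,600,000×34.2 = 1,879,862,000; volume = 86,710,000 m³
S = 1,879,862,000 / 86,710,000 = 21.6799 ‰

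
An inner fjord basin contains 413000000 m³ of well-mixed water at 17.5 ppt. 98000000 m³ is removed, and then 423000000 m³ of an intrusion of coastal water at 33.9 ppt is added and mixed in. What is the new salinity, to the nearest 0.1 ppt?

Remaining after removal: 315,000,000 m³ at 17.5 ppt (salt = 5,512,500,000)
After addition: salt = 5,512,500,000 + 423,000,000×33.9 = 19,852,200,000; volume = 738,000,000 m³
S = 19,852,200,000 / 738,000,000 = 26.9 ppt

26.9 ppt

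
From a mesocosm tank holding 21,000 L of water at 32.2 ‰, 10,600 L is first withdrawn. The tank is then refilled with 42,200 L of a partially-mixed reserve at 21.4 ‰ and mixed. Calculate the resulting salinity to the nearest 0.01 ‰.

Remaining after removal: 10,400 L at 32.2 ‰ (salt = 334,880)
After addition: salt = 334,880 + 42,200×21.4 = 1,237,960; volume = 52,600 L
S = 1,237,960 / 52,600 = 23.5354 ‰

23.54 ‰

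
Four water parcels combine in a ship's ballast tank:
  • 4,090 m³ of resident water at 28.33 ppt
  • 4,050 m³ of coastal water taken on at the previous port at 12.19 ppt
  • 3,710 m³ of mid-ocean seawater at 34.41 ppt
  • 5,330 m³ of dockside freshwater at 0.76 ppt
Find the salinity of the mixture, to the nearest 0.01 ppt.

Weighted by volume,
salt = 4,090×28.33 + 4,050×12.19 + 3,710×34.41 + 5,330×0.76 = 115,869.7 + 49,369.5 + 127,661.1 + 4,050.8 = 296,951.1
volume = 4,090 + 4,050 + 3,710 + 5,330 = 17,180 m³
S = 296,951.1 / 17,180 = 17.2847 ppt

17.28 ppt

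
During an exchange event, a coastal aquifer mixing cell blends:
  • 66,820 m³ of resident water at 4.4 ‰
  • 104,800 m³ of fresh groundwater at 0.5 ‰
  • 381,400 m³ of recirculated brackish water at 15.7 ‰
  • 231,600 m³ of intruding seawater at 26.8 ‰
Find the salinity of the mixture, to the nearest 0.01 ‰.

15.98 ‰

Weighted by volume,
salt = 66,820×4.4 + 104,800×0.5 + 381,400×15.7 + 231,600×26.8 = 294,008 + 52,400 + 5,987,980 + 6,206,880 = 12,541,268
volume = 66,820 + 104,800 + 381,400 + 231,600 = 784,620 m³
S = 12,541,268 / 784,620 = 15.9839 ‰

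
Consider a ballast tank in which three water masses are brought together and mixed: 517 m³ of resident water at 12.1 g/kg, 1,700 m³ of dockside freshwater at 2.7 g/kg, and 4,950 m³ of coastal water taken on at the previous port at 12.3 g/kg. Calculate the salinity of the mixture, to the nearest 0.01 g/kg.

Total salt / total volume:
salt = 517×12.1 + 1,700×2.7 + 4,950×12.3 = 6,255.7 + 4,590 + 60,885 = 71,730.7
volume = 517 + 1,700 + 4,950 = 7,167 m³
S = 71,730.7 / 7,167 = 10.0085 g/kg

10.01 g/kg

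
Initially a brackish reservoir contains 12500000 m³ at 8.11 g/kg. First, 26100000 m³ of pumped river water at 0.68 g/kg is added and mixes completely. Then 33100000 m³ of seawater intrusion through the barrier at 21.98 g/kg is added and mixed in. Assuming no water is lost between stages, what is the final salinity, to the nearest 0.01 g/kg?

Salt balance:
Initial salt = 12,500,000×8.11 = 101,375,000
After stage 1: salt = 101,375,000 + 26,100,000×0.68 = 119,123,000; volume = 38,600,000 m³; S = 3.086 g/kg
After stage 2: salt = 119,123,000 + 33,100,000×21.98 = 846,661,000; volume = 71,700,000 m³
S = 846,661,000 / 71,700,000 = 11.8084 g/kg

11.81 g/kg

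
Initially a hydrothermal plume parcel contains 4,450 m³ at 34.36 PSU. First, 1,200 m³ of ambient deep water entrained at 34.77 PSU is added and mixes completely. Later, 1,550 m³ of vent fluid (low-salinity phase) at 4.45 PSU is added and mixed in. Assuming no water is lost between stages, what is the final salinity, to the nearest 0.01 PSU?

27.99 PSU

Mass of salt is conserved:
Initial salt = 4,450×34.36 = 152,902
After stage 1: salt = 152,902 + 1,200×34.77 = 194,626; volume = 5,650 m³; S = 34.447 PSU
After stage 2: salt = 194,626 + 1,550×4.45 = 201,523.5; volume = 7,200 m³
S = 201,523.5 / 7,200 = 27.9894 PSU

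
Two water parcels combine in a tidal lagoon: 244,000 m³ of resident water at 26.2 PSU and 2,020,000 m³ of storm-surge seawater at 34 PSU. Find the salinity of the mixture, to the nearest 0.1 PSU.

33.2 PSU

By conservation of dissolved salt,
salt = 244,000×26.2 + 2,020,000×34 = 6,392,800 + 68,680,000 = 75,072,800
volume = 244,000 + 2,020,000 = 2,264,000 m³
S = 75,072,800 / 2,264,000 = 33.159 PSU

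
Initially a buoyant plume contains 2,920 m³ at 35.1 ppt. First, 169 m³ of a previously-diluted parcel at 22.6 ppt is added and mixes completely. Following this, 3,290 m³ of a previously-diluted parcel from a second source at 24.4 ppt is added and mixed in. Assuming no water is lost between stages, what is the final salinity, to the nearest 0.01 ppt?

Total salt / total volume:
Initial salt = 2,920×35.1 = 102,492
After stage 1: salt = 102,492 + 169×22.6 = 106,311.4; volume = 3,089 m³; S = 34.416 ppt
After stage 2: salt = 106,311.4 + 3,290×24.4 = 186,587.4; volume = 6,379 m³
S = 186,587.4 / 6,379 = 29.2503 ppt

29.25 ppt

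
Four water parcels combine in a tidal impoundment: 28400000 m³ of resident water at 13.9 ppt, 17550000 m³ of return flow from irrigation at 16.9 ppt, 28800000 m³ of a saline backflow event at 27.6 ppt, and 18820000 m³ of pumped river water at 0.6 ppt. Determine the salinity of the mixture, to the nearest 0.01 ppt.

16.00 ppt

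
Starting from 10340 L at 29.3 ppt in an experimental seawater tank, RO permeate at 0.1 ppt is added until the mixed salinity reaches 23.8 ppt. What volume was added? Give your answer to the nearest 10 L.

2400 L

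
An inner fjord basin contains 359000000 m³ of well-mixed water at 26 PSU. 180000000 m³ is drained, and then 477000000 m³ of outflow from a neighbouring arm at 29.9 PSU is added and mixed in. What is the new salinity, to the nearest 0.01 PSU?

28.84 PSU

Remaining after removal: 179,000,000 m³ at 26 PSU (salt = 4,654,000,000)
After addition: salt = 4,654,000,000 + 477,000,000×29.9 = 18,916,300,000; volume = 656,000,000 m³
S = 18,916,300,000 / 656,000,000 = 28.8358 PSU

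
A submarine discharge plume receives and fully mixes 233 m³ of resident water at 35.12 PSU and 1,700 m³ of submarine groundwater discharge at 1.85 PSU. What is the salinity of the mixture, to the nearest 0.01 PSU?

5.86 PSU

Total salt / total volume:
salt = 233×35.12 + 1,700×1.85 = 8,182.96 + 3,145 = 11,327.96
volume = 233 + 1,700 = 1,933 m³
S = 11,327.96 / 1,933 = 5.8603 PSU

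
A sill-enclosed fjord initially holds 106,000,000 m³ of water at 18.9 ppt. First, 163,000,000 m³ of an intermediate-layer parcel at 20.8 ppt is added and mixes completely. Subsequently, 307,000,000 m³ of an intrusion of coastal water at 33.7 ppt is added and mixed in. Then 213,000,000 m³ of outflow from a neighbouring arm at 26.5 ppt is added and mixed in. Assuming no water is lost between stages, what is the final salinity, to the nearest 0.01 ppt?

27.10 ppt

Conserving salt mass:
Initial salt = 106,000,000×18.9 = 2,003,400,000
After stage 1: salt = 2,003,400,000 + 163,000,000×20.8 = 5,393,800,000; volume = 269,000,000 m³; S = 20.051 ppt
After stage 2: salt = 5,393,800,000 + 307,000,000×33.7 = 15,739,700,000; volume = 576,000,000 m³; S = 27.326 ppt
After stage 3: salt = 15,739,700,000 + 213,000,000×26.5 = 21,384,200,000; volume = 789,000,000 m³
S = 21,384,200,000 / 789,000,000 = 27.1029 ppt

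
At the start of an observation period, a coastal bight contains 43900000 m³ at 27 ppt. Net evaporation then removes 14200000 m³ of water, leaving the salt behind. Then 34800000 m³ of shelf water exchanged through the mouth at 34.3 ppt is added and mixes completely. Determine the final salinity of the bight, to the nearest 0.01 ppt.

36.88 ppt

After evaporation: salt = 43,900,000×27 = 1,185,300,000; volume = 43,900,000 − 14,200,000 = 29,700,000 m³
After mixing: salt = 1,185,300,000 + 34,800,000×34.3 = 2,378,940,000; volume = 29,700,000 + 34,800,000 = 64,500,000 m³
S = 2,378,940,000 / 64,500,000 = 36.8828 ppt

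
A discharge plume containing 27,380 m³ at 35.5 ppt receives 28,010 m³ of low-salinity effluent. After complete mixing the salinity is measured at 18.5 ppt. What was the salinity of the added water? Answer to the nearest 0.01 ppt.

1.88 ppt

Salt balance: 27,380×35.5 + 28,010×S = 55,390×18.5
971,990 + 28,010·S = 1,024,715
S = (1,024,715 − 971,990) / 28,010 = 1.8824 ppt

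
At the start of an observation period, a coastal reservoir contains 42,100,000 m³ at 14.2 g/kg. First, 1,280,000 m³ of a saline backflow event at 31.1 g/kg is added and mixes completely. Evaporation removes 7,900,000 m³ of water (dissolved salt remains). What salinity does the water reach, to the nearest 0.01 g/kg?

After mixing: salt = 42,100,000×14.2 + 1,280,000×31.1 = 637,628,000; volume = 43,380,000 m³
After evaporation: salt unchanged = 637,628,000; volume = 43,380,000 − 7,900,000 = 35,480,000 m³
S = 637,628,000 / 35,480,000 = 17.9715 g/kg

17.97 g/kg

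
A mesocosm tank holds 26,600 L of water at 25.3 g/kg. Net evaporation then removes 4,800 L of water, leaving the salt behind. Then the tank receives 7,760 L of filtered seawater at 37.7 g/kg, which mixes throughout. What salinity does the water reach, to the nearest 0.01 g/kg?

32.66 g/kg

After evaporation: salt = 26,600×25.3 = 672,980; volume = 26,600 − 4,800 = 21,800 L
After mixing: salt = 672,980 + 7,760×37.7 = 965,532; volume = 21,800 + 7,760 = 29,560 L
S = 965,532 / 29,560 = 32.6635 g/kg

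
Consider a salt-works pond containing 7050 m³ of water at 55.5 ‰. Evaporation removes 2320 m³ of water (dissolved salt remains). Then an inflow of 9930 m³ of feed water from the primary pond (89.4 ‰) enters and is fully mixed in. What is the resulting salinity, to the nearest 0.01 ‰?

87.25 ‰

After evaporation: salt = 7,050×55.5 = 391,275; volume = 7,050 − 2,320 = 4,730 m³
After mixing: salt = 391,275 + 9,930×89.4 = 1,279,017; volume = 4,730 + 9,930 = 14,660 m³
S = 1,279,017 / 14,660 = 87.2454 ‰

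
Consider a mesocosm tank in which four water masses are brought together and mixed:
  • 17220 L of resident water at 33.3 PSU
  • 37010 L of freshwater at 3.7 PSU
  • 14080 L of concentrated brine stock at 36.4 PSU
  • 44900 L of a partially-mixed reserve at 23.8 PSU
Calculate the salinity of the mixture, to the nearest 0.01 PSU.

Salt balance:
salt = 17,220×33.3 + 37,010×3.7 + 14,080×36.4 + 44,900×23.8 = 573,426 + 136,937 + 512,512 + 1,068,620 = 2,291,495
volume = 17,220 + 37,010 + 14,080 + 44,900 = 113,210 L
S = 2,291,495 / 113,210 = 20.2411 PSU

20.24 PSU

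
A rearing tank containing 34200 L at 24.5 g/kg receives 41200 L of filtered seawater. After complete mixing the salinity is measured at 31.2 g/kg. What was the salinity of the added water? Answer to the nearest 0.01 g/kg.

36.76 g/kg

Salt balance: 34,200×24.5 + 41,200×S = 75,400×31.2
837,900 + 41,200·S = 2,352,480
S = (2,352,480 − 837,900) / 41,200 = 36.7617 g/kg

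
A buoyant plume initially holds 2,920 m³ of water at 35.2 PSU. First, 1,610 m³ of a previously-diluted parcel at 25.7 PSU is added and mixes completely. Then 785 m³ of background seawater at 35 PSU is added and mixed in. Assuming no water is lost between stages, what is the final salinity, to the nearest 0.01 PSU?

Salt balance:
Initial salt = 2,920×35.2 = 102,784
After stage 1: salt = 102,784 + 1,610×25.7 = 144,161; volume = 4,530 m³; S = 31.824 PSU
After stage 2: salt = 144,161 + 785×35 = 171,636; volume = 5,315 m³
S = 171,636 / 5,315 = 32.2928 PSU

32.29 PSU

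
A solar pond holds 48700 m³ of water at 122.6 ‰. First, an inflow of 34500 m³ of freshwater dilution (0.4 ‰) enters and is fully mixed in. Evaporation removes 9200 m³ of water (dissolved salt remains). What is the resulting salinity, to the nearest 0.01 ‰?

80.87 ‰

After mixing: salt = 48,700×122.6 + 34,500×0.4 = 5,984,420; volume = 83,200 m³
After evaporation: salt unchanged = 5,984,420; volume = 83,200 − 9,200 = 74,000 m³
S = 5,984,420 / 74,000 = 80.8705 ‰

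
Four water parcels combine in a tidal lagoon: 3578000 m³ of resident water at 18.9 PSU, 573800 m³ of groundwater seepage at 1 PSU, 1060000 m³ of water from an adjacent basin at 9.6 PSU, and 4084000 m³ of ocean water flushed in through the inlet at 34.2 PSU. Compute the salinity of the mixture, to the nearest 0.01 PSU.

23.46 PSU

By conservation of dissolved salt,
salt = 3,578,000×18.9 + 573,800×1 + 1,060,000×9.6 + 4,084,000×34.2 = 67,624,200 + 573,800 + 10,176,000 + 139,672,800 = 218,046,800
volume = 3,578,000 + 573,800 + 1,060,000 + 4,084,000 = 9,295,800 m³
S = 218,046,800 / 9,295,800 = 23.4565 PSU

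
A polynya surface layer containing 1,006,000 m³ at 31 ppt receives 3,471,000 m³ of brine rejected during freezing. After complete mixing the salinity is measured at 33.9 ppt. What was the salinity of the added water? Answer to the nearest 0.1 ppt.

34.7 ppt

Salt balance: 1,006,000×31 + 3,471,000×S = 4,477,000×33.9
31,186,000 + 3,471,000·S = 151,770,300
S = (151,770,300 − 31,186,000) / 3,471,000 = 34.7405 ppt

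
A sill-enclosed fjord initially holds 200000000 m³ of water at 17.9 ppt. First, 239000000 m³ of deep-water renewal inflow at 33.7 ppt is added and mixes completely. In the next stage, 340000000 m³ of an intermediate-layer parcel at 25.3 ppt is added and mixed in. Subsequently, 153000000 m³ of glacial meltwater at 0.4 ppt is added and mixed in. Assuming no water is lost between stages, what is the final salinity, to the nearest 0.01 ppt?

21.78 ppt

By conservation of dissolved salt,
Initial salt = 200,000,000×17.9 = 3,580,000,000
After stage 1: salt = 3,580,000,000 + 239,000,000×33.7 = 11,634,300,000; volume = 439,000,000 m³; S = 26.502 ppt
After stage 2: salt = 11,634,300,000 + 340,000,000×25.3 = 20,236,300,000; volume = 779,000,000 m³; S = 25.977 ppt
After stage 3: salt = 20,236,300,000 + 153,000,000×0.4 = 20,297,500,000; volume = 932,000,000 m³
S = 20,297,500,000 / 932,000,000 = 21.7784 ppt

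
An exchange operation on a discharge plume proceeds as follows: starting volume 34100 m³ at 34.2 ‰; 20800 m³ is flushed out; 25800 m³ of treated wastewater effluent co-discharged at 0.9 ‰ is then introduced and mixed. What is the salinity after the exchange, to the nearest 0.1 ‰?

Remaining after removal: 13,300 m³ at 34.2 ‰ (salt = 454,860)
After addition: salt = 454,860 + 25,800×0.9 = 478,080; volume = 39,100 m³
S = 478,080 / 39,100 = 12.2271 ‰

12.2 ‰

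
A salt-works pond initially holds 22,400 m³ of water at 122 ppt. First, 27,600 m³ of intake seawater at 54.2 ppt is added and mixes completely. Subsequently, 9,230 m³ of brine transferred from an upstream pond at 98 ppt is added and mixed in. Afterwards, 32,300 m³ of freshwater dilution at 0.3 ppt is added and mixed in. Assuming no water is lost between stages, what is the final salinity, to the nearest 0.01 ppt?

By conservation of dissolved salt,
Initial salt = 22,400×122 = 2,732,800
After stage 1: salt = 2,732,800 + 27,600×54.2 = 4,228,720; volume = 50,000 m³; S = 84.574 ppt
After stage 2: salt = 4,228,720 + 9,230×98 = 5,133,260; volume = 59,230 m³; S = 86.667 ppt
After stage 3: salt = 5,133,260 + 32,300×0.3 = 5,142,950; volume = 91,530 m³
S = 5,142,950 / 91,530 = 56.1887 ppt

56.19 ppt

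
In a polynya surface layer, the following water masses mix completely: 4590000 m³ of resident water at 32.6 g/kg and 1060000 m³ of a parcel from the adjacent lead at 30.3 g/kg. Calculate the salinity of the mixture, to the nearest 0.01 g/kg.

32.17 g/kg

Weighted by volume,
salt = 4,590,000×32.6 + 1,060,000×30.3 = 149,634,000 + 32,118,000 = 181,752,000
volume = 4,590,000 + 1,060,000 = 5,650,000 m³
S = 181,752,000 / 5,650,000 = 32.1685 g/kg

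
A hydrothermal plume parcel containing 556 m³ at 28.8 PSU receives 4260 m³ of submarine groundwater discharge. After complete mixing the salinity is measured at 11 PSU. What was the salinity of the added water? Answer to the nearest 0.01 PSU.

8.68 PSU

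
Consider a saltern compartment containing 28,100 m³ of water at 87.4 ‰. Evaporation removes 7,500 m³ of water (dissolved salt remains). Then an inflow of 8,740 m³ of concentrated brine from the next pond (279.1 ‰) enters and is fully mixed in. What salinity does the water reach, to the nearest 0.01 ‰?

After evaporation: salt = 28,100×87.4 = 2,455,940; volume = 28,100 − 7,500 = 20,600 m³
After mixing: salt = 2,455,940 + 8,740×279.1 = 4,895,274; volume = 20,600 + 8,740 = 29,340 m³
S = 4,895,274 / 29,340 = 166.8464 ‰

166.85 ‰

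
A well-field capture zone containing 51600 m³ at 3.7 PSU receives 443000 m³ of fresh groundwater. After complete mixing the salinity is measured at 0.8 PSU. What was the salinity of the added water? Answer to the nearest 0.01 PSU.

Salt balance: 51,600×3.7 + 443,000×S = 494,600×0.8
190,920 + 443,000·S = 395,680
S = (395,680 − 190,920) / 443,000 = 0.4622 PSU

0.46 PSU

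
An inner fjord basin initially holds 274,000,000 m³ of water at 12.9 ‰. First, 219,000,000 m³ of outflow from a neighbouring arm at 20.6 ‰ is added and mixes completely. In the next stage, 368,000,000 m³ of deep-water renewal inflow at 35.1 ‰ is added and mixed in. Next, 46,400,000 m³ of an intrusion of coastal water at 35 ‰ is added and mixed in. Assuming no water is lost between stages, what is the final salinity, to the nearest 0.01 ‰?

Weighted by volume,
Initial salt = 274,000,000×12.9 = 3,534,600,000
After stage 1: salt = 3,534,600,000 + 219,000,000×20.6 = 8,046,000,000; volume = 493,000,000 m³; S = 16.32 ‰
After stage 2: salt = 8,046,000,000 + 368,000,000×35.1 = 20,962,800,000; volume = 861,000,000 m³; S = 24.347 ‰
After stage 3: salt = 20,962,800,000 + 46,400,000×35 = 22,586,800,000; volume = 907,400,000 m³
S = 22,586,800,000 / 907,400,000 = 24.8918 ‰

24.89 ‰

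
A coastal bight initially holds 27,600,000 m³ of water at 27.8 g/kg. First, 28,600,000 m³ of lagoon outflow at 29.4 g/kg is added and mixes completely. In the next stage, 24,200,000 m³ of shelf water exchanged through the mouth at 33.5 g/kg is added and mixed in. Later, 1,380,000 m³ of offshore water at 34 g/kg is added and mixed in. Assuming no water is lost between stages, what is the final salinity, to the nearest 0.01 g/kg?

30.15 g/kg

Salt balance:
Initial salt = 27,600,000×27.8 = 767,280,000
After stage 1: salt = 767,280,000 + 28,600,000×29.4 = 1,608,120,000; volume = 56,200,000 m³; S = 28.614 g/kg
After stage 2: salt = 1,608,120,000 + 24,200,000×33.5 = 2,418,820,000; volume = 80,400,000 m³; S = 30.085 g/kg
After stage 3: salt = 2,418,820,000 + 1,380,000×34 = 2,465,740,000; volume = 81,780,000 m³
S = 2,465,740,000 / 81,780,000 = 30.1509 g/kg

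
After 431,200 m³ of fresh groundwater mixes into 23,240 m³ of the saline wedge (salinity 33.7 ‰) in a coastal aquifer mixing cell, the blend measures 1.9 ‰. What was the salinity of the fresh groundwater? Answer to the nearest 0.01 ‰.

Salt balance: 23,240×33.7 + 431,200×S = 454,440×1.9
783,188 + 431,200·S = 863,436
S = (863,436 − 783,188) / 431,200 = 0.1861 ‰

0.19 ‰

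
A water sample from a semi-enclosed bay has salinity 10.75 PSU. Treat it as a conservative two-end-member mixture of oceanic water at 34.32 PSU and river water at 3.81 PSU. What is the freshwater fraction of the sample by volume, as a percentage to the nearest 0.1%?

77.3%

Let f be the freshwater fraction. Salt balance per unit volume:
f×3.81 + (1−f)×34.32 = 10.75
f = (34.32 − 10.75) / (34.32 − 3.81) = 23.57/30.51 = 0.7725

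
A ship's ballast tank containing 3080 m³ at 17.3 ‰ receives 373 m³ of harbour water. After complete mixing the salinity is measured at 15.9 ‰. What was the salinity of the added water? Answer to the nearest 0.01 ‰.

Salt balance: 3,080×17.3 + 373×S = 3,453×15.9
53,284 + 373·S = 54,902.7
S = (54,902.7 − 53,284) / 373 = 4.3397 ‰

4.34 ‰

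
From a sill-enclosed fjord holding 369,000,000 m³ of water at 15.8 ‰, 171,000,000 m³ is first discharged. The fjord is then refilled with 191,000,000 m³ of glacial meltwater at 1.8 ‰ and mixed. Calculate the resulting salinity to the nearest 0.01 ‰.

8.93 ‰

Remaining after removal: 198,000,000 m³ at 15.8 ‰ (salt = 3,128,400,000)
After addition: salt = 3,128,400,000 + 191,000,000×1.8 = 3,472,200,000; volume = 389,000,000 m³
S = 3,472,200,000 / 389,000,000 = 8.926 ‰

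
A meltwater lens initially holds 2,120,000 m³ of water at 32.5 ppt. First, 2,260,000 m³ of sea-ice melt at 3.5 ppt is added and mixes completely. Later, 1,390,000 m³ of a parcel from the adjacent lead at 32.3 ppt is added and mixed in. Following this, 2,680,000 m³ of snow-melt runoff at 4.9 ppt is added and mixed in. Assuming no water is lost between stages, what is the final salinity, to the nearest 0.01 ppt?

15.96 ppt

Weighted by volume,
Initial salt = 2,120,000×32.5 = 68,900,000
After stage 1: salt = 68,900,000 + 2,260,000×3.5 = 76,810,000; volume = 4,380,000 m³; S = 17.537 ppt
After stage 2: salt = 76,810,000 + 1,390,000×32.3 = 121,707,000; volume = 5,770,000 m³; S = 21.093 ppt
After stage 3: salt = 121,707,000 + 2,680,000×4.9 = 134,839,000; volume = 8,450,000 m³
S = 134,839,000 / 8,450,000 = 15.9573 ppt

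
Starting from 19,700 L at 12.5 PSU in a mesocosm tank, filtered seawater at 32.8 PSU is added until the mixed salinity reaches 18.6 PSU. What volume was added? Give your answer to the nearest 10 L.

8460 L

Salt balance: 19,700×12.5 + V×32.8 = (19,700+V)×18.6
246,250 + 32.8V = 366,420 + 18.6V
120,170 = 14.2V
V = 8,462.68 L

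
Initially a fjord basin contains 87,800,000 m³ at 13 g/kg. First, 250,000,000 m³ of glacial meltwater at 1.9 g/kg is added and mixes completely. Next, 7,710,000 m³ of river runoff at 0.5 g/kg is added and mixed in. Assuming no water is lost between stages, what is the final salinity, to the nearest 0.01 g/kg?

4.69 g/kg

Weighted by volume,
Initial salt = 87,800,000×13 = 1,141,400,000
After stage 1: salt = 1,141,400,000 + 250,000,000×1.9 = 1,616,400,000; volume = 337,800,000 m³; S = 4.785 g/kg
After stage 2: salt = 1,616,400,000 + 7,710,000×0.5 = 1,620,255,000; volume = 345,510,000 m³
S = 1,620,255,000 / 345,510,000 = 4.6895 g/kg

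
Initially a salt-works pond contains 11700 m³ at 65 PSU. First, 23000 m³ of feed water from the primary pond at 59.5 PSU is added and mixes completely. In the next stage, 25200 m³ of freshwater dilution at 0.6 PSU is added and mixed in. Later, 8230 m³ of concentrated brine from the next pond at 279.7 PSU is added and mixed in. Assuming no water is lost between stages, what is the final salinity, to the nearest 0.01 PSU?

65.26 PSU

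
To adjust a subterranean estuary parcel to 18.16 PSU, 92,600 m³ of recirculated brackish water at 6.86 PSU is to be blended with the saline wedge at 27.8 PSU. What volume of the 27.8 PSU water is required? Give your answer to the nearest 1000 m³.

109000 m³

Salt balance: 92,600×6.86 + V×27.8 = (92,600+V)×18.16
635,236 + 27.8V = 1,681,616 + 18.16V
1,046,380 = 9.64V
V = 108,545.64 m³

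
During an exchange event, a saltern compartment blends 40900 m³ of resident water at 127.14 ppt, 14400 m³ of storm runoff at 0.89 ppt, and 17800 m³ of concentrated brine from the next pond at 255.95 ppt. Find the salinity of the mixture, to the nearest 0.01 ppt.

133.64 ppt

Conserving salt mass:
salt = 40,900×127.14 + 14,400×0.89 + 17,800×255.95 = 5,200,026 + 12,816 + 4,555,910 = 9,768,752
volume = 40,900 + 14,400 + 17,800 = 73,100 m³
S = 9,768,752 / 73,100 = 133.6355 ppt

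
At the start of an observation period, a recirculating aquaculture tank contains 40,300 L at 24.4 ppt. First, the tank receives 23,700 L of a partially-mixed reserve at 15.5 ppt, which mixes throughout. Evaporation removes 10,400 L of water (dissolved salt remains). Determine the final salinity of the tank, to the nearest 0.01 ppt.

25.20 ppt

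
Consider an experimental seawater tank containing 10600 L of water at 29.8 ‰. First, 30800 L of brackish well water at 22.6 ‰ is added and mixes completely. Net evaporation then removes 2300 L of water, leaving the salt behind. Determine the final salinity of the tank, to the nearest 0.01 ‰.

25.88 ‰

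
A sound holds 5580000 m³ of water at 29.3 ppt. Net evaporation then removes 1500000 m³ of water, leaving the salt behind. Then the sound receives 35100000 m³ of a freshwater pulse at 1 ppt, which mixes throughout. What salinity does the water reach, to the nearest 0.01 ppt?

After evaporation: salt = 5,580,000×29.3 = 163,494,000; volume = 5,580,000 − 1,500,000 = 4,080,000 m³
After mixing: salt = 163,494,000 + 35,100,000×1 = 198,594,000; volume = 4,080,000 + 35,100,000 = 39,180,000 m³
S = 198,594,000 / 39,180,000 = 5.0688 ppt

5.07 ppt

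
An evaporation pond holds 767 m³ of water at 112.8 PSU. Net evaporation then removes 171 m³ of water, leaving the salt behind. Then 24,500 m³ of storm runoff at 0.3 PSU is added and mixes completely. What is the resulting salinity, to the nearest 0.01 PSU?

3.74 PSU

After evaporation: salt = 767×112.8 = 86,517.6; volume = 767 − 171 = 596 m³
After mixing: salt = 86,517.6 + 24,500×0.3 = 93,867.6; volume = 596 + 24,500 = 25,096 m³
S = 93,867.6 / 25,096 = 3.7403 PSU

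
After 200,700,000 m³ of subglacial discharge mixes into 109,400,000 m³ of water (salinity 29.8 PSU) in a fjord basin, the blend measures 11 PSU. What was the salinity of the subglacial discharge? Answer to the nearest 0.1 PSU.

Salt balance: 109,400,000×29.8 + 200,700,000×S = 310,100,000×11
3,260,120,000 + 200,700,000·S = 3,411,100,000
S = (3,411,100,000 − 3,260,120,000) / 200,700,000 = 0.7523 PSU

0.8 PSU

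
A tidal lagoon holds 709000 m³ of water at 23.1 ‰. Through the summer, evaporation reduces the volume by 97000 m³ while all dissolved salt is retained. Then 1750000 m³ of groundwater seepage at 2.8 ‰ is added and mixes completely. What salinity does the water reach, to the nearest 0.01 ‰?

9.01 ‰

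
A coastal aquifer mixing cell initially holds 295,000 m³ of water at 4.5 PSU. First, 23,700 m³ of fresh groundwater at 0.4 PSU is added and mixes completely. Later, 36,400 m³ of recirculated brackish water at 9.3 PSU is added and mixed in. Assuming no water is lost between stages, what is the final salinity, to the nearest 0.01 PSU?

Mass of salt is conserved:
Initial salt = 295,000×4.5 = 1,327,500
After stage 1: salt = 1,327,500 + 23,700×0.4 = 1,336,980; volume = 318,700 m³; S = 4.195 PSU
After stage 2: salt = 1,336,980 + 36,400×9.3 = 1,675,500; volume = 355,100 m³
S = 1,675,500 / 355,100 = 4.7184 PSU

4.72 PSU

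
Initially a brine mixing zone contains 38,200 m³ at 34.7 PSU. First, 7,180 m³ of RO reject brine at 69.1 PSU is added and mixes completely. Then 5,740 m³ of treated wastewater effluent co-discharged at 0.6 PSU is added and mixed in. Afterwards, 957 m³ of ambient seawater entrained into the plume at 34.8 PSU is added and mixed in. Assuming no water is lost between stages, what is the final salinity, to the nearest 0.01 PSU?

Total salt / total volume:
Initial salt = 38,200×34.7 = 1,325,540
After stage 1: salt = 1,325,540 + 7,180×69.1 = 1,821,678; volume = 45,380 m³; S = 40.143 PSU
After stage 2: salt = 1,821,678 + 5,740×0.6 = 1,825,122; volume = 51,120 m³; S = 35.703 PSU
After stage 3: salt = 1,825,122 + 957×34.8 = 1,858,425.6; volume = 52,077 m³
S = 1,858,425.6 / 52,077 = 35.6861 PSU

35.69 PSU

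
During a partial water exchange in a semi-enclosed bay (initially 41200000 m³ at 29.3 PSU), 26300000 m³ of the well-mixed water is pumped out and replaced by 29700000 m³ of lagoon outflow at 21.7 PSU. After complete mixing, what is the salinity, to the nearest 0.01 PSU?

24.24 PSU

Remaining after removal: 14,900,000 m³ at 29.3 PSU (salt = 436,570,000)
After addition: salt = 436,570,000 + 29,700,000×21.7 = 1,081,060,000; volume = 44,600,000 m³
S = 1,081,060,000 / 44,600,000 = 24.239 PSU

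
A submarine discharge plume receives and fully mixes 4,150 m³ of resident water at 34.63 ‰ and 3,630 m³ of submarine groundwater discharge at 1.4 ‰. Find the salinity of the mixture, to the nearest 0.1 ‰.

19.1 ‰

Weighted by volume,
salt = 4,150×34.63 + 3,630×1.4 = 143,714.5 + 5,082 = 148,796.5
volume = 4,150 + 3,630 = 7,780 m³
S = 148,796.5 / 7,780 = 19.126 ‰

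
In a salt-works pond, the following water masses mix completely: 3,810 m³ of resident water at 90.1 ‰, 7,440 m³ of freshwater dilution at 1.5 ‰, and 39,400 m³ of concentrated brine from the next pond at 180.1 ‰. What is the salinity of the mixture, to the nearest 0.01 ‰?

147.10 ‰

By conservation of dissolved salt,
salt = 3,810×90.1 + 7,440×1.5 + 39,400×180.1 = 343,281 + 11,160 + 7,095,940 = 7,450,381
volume = 3,810 + 7,440 + 39,400 = 50,650 m³
S = 7,450,381 / 50,650 = 147.0954 ‰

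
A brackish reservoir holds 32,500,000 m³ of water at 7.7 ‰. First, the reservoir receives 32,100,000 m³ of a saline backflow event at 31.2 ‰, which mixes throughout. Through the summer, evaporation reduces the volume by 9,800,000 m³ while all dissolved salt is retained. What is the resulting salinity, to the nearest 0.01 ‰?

22.84 ‰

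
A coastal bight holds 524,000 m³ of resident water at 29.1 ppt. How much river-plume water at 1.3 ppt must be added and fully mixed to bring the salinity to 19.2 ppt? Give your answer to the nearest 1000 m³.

Salt balance: 524,000×29.1 + V×1.3 = (524,000+V)×19.2
15,248,400 + 1.3V = 10,060,800 + 19.2V
5,187,600 = 17.9V
V = 289,810.06 m³

290000 m³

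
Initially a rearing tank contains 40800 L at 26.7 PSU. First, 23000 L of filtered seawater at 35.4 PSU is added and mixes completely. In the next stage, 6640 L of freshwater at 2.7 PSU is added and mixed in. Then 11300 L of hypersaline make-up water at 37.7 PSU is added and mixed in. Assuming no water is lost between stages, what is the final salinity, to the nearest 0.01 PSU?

28.72 PSU

By conservation of dissolved salt,
Initial salt = 40,800×26.7 = 1,089,360
After stage 1: salt = 1,089,360 + 23,000×35.4 = 1,903,560; volume = 63,800 L; S = 29.836 PSU
After stage 2: salt = 1,903,560 + 6,640×2.7 = 1,921,488; volume = 70,440 L; S = 27.278 PSU
After stage 3: salt = 1,921,488 + 11,300×37.7 = 2,347,498; volume = 81,740 L
S = 2,347,498 / 81,740 = 28.7191 PSU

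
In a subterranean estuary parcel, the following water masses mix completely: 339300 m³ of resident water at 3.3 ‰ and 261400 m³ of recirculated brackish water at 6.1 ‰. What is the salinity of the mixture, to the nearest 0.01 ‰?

4.52 ‰

By conservation of dissolved salt,
salt = 339,300×3.3 + 261,400×6.1 = 1,119,690 + 1,594,540 = 2,714,230
volume = 339,300 + 261,400 = 600,700 m³
S = 2,714,230 / 600,700 = 4.5184 ‰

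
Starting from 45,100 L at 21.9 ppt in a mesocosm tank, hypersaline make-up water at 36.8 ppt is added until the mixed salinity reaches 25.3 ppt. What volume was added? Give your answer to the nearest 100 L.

Salt balance: 45,100×21.9 + V×36.8 = (45,100+V)×25.3
987,690 + 36.8V = 1,141,030 + 25.3V
153,340 = 11.5V
V = 13,333.91 L

13300 L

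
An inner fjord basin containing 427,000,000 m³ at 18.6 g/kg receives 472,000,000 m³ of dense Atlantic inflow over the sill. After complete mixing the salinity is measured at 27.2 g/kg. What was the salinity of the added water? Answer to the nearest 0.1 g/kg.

35.0 g/kg

Salt balance: 427,000,000×18.6 + 472,000,000×S = 899,000,000×27.2
7,942,200,000 + 472,000,000·S = 24,452,800,000
S = (24,452,800,000 − 7,942,200,000) / 472,000,000 = 34.9801 g/kg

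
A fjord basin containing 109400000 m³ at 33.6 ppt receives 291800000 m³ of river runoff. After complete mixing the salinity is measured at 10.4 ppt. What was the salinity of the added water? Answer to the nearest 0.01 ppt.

Salt balance: 109,400,000×33.6 + 291,800,000×S = 401,200,000×10.4
3,675,840,000 + 291,800,000·S = 4,172,480,000
S = (4,172,480,000 − 3,675,840,000) / 291,800,000 = 1.702 ppt

1.70 ppt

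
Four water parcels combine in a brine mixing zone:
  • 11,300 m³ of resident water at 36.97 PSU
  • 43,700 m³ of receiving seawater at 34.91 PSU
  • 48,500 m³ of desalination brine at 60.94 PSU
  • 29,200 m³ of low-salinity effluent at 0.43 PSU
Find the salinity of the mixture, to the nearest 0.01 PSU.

37.01 PSU

Total salt / total volume:
salt = 11,300×36.97 + 43,700×34.91 + 48,500×60.94 + 29,200×0.43 = 417,761 + 1,525,567 + 2,955,590 + 12,556 = 4,911,474
volume = 11,300 + 43,700 + 48,500 + 29,200 = 132,700 m³
S = 4,911,474 / 132,700 = 37.0119 PSU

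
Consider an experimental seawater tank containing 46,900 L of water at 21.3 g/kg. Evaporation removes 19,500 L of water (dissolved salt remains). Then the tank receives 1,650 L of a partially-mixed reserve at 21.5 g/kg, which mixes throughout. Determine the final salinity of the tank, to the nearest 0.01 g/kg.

After evaporation: salt = 46,900×21.3 = 998,970; volume = 46,900 − 19,500 = 27,400 L
After mixing: salt = 998,970 + 1,650×21.5 = 1,034,445; volume = 27,400 + 1,650 = 29,050 L
S = 1,034,445 / 29,050 = 35.6091 g/kg

35.61 g/kg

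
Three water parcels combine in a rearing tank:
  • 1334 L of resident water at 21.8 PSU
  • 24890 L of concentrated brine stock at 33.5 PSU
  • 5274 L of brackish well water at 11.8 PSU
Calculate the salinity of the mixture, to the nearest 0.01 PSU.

29.37 PSU

Conserving salt mass:
salt = 1,334×21.8 + 24,890×33.5 + 5,274×11.8 = 29,081.2 + 833,815 + 62,233.2 = 925,129.4
volume = 1,334 + 24,890 + 5,274 = 31,498 L
S = 925,129.4 / 31,498 = 29.3711 PSU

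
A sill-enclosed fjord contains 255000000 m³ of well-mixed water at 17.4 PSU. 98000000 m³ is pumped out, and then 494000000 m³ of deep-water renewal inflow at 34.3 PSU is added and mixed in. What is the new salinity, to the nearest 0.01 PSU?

Remaining after removal: 157,000,000 m³ at 17.4 PSU (salt = 2,731,800,000)
After addition: salt = 2,731,800,000 + 494,000,000×34.3 = 19,676,000,000; volume = 651,000,000 m³
S = 19,676,000,000 / 651,000,000 = 30.2243 PSU

30.22 PSU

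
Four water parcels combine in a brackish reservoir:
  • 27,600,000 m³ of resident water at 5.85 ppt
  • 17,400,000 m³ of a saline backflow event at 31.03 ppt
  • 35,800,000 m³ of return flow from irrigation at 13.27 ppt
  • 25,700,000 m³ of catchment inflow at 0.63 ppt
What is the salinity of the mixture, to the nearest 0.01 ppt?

11.20 ppt

Total salt / total volume:
salt = 27,600,000×5.85 + 17,400,000×31.03 + 35,800,000×13.27 + 25,700,000×0.63 = 161,460,000 + 539,922,000 + 475,066,000 + 16,191,000 = 1,192,639,000
volume = 27,600,000 + 17,400,000 + 35,800,000 + 25,700,000 = 106,500,000 m³
S = 1,192,639,000 / 106,500,000 = 11.1985 ppt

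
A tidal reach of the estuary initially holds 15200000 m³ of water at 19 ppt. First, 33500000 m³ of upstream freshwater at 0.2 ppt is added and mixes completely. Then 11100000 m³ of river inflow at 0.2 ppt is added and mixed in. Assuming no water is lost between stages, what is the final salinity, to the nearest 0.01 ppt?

4.98 ppt

By conservation of dissolved salt,
Initial salt = 15,200,000×19 = 288,800,000
After stage 1: salt = 288,800,000 + 33,500,000×0.2 = 295,500,000; volume = 48,700,000 m³; S = 6.068 ppt
After stage 2: salt = 295,500,000 + 11,100,000×0.2 = 297,720,000; volume = 59,800,000 m³
S = 297,720,000 / 59,800,000 = 4.9786 ppt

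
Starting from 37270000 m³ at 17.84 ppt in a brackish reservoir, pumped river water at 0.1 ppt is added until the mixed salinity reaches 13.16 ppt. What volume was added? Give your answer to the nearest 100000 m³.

Salt balance: 37,270,000×17.84 + V×0.1 = (37,270,000+V)×13.16
664,896,800 + 0.1V = 490,473,200 + 13.16V
174,423,600 = 13.06V
V = 13,355,558.96 m³

13400000 m³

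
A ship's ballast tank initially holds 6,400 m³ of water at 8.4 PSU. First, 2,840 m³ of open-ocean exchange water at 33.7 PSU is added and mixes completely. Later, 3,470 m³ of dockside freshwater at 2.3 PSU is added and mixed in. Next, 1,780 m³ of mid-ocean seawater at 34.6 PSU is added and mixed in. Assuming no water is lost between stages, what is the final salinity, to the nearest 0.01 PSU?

15.12 PSU

Salt balance:
Initial salt = 6,400×8.4 = 53,760
After stage 1: salt = 53,760 + 2,840×33.7 = 149,468; volume = 9,240 m³; S = 16.176 PSU
After stage 2: salt = 149,468 + 3,470×2.3 = 157,449; volume = 12,710 m³; S = 12.388 PSU
After stage 3: salt = 157,449 + 1,780×34.6 = 219,037; volume = 14,490 m³
S = 219,037 / 14,490 = 15.1164 PSU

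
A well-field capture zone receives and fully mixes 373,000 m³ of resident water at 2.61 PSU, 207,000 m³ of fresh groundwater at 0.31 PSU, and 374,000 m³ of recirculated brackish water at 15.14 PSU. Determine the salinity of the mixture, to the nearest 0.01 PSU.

7.02 PSU

Salt balance:
salt = 373,000×2.61 + 207,000×0.31 + 374,000×15.14 = 973,530 + 64,170 + 5,662,360 = 6,700,060
volume = 373,000 + 207,000 + 374,000 = 954,000 m³
S = 6,700,060 / 954,000 = 7.0231 PSU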